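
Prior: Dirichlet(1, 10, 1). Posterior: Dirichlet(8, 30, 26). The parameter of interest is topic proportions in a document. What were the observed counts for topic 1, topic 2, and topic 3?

counts (7, 20, 25)

For a Dirichlet(α) prior with multinomial counts c, the posterior is Dirichlet(α + c) componentwise.
Counts are posterior − prior componentwise: 8−1=7, 30−10=20, 26−1=25.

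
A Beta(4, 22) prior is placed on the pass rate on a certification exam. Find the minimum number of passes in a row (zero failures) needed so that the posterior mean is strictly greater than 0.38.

After k passes and 0 failures the posterior is Beta(4+k, 22), with mean (4+k)/(4+22+k).
Set (4+k)/(26+k) > 0.38 and solve: k > (0.38·26 − 4)/(1 − 0.38) = 9.484.
The smallest integer exceeding 9.484 is 10.

k = 10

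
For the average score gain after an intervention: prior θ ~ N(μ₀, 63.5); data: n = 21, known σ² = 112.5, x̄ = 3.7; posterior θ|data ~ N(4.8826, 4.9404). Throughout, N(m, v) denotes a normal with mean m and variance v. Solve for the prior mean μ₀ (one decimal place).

μ₀ = 18.9

With known observation variance, the Normal–Normal posterior has precision τ_n = τ₀ + n/σ² and mean μ_n = (τ₀μ₀ + (n/σ²)x̄)/τ_n.
Here τ₀ = 1/63.5 = 0.015748 and τ_data = 21/112.5 = 0.186667, so τ_n = 0.202415.
Rearranging for μ₀: μ₀ = (μ_n·τ_n − τ_data·x̄)/τ₀ = (4.8826·0.202415 − 0.186667·3.7) / 0.015748 = 0.297644/0.015748 ≈ 18.9.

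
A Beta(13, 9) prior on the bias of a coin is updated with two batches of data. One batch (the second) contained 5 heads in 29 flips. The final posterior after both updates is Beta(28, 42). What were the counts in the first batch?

Because Beta–binomial updating is additive in the counts, the combined data contributed (α_post−α_prior, β_post−β_prior) successes and failures.
Total across both batches: 28−13=15 heads, 42−9=33 tails.
Subtract the second batch: 15−5=10 heads and 33−24=9 tails.

10 heads and 9 tails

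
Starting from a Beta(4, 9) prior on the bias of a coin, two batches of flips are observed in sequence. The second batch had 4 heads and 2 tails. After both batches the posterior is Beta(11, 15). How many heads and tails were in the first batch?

Because Beta–binomial updating is additive in the counts, the combined data contributed (α_post−α_prior, β_post−β_prior) successes and failures.
Total across both batches: 11−4=7 heads, 15−9=6 tails.
Subtract the second batch: 7−4=3 heads and 6−2=4 tails.

3 heads and 4 tails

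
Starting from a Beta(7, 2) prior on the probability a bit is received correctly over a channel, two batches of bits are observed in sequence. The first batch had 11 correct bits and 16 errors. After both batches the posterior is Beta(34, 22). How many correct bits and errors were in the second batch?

Because Beta–binomial updating is additive in the counts, the combined data contributed (α_post−α_prior, β_post−β_prior) successes and failures.
Total across both batches: 34−7=27 correct bits, 22−2=20 errors.
Subtract the first batch: 27−11=16 correct bits and 20−16=4 errors.

16 correct bits and 4 errors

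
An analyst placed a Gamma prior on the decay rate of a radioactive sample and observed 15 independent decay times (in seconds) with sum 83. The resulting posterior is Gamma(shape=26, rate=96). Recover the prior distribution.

For an exponential likelihood with a Gamma(α, β) prior on the rate, n observations with total T give posterior Gamma(α+n, β+T).
So α = 26 − 15 = 11 and β = 96 − 83 = 13.

Gamma(shape=11, rate=13)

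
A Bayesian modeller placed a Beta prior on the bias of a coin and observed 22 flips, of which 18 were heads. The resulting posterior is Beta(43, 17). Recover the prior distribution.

Beta is conjugate to the binomial likelihood: posterior = Beta(a+s, b+f).
So a = 43 − 18 = 25 and b = 17 − 4 = 13.

Beta(25, 13)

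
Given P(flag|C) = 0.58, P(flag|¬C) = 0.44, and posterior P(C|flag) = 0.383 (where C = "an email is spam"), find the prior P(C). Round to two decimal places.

P(C) = 0.32

Bayes' rule in odds form gives O(C|E) = O(C)·[P(E|C)/P(E|¬C)], hence O(C) = O(C|E)/LR.
Posterior odds = 0.383/(1−0.383) = 0.6207. LR = 0.58/0.44 = 1.3182.
Prior odds = 0.6207/1.3182 = 0.4709, so P(C) = 0.4709/(1+0.4709) ≈ 0.32.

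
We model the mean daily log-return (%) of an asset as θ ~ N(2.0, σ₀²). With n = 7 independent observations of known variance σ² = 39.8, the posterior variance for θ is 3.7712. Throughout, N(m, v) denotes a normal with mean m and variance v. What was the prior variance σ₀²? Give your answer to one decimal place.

For the Normal–Normal model with known σ², precisions add: τ_n = τ₀ + n/σ².
So 1/σ₀² = 1/3.7712 − 7/39.8 = 0.265168 − 0.175879 = 0.089289.
Hence σ₀² = 1/0.089289 ≈ 11.2.

σ₀² = 11.2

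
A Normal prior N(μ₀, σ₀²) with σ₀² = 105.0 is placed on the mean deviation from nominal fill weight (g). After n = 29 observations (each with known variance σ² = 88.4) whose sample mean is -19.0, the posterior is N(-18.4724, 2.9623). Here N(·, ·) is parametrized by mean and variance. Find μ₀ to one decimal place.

μ₀ = -0.3

With known observation variance, the Normal–Normal posterior has precision τ_n = τ₀ + n/σ² and mean μ_n = (τ₀μ₀ + (n/σ²)x̄)/τ_n.
Here τ₀ = 1/105.0 = 0.009524 and τ_data = 29/88.4 = 0.328054, so τ_n = 0.337578.
Rearranging for μ₀: μ₀ = (μ_n·τ_n − τ_data·x̄)/τ₀ = (-18.4724·0.337578 − 0.328054·-19.0) / 0.009524 = -0.002850/0.009524 ≈ -0.3.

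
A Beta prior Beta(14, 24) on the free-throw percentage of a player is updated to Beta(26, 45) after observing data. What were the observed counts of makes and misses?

12 makes and 21 misses

A Beta(a, b) prior with s successes and f failures in binomial data gives a Beta(a+s, b+f) posterior.
Match parameters: s=26−14=12, f=45−24=21.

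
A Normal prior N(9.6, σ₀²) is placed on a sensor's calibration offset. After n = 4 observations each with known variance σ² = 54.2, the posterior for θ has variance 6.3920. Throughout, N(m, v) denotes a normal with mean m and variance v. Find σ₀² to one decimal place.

σ₀² = 12.1

Posterior precision equals prior precision plus data precision: 1/σ_n² = 1/σ₀² + n/σ².
So 1/σ₀² = 1/6.3920 − 4/54.2 = 0.156446 − 0.073801 = 0.082645.
Hence σ₀² = 1/0.082645 ≈ 12.1.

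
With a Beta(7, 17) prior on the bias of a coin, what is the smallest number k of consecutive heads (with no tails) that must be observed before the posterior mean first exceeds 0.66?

After k heads and 0 tails the posterior is Beta(7+k, 17), with mean (7+k)/(7+17+k).
Set (7+k)/(24+k) > 0.66 and solve: k > (0.66·24 − 7)/(1 − 0.66) = 26.000.
The smallest integer exceeding 26.000 is 27.

k = 27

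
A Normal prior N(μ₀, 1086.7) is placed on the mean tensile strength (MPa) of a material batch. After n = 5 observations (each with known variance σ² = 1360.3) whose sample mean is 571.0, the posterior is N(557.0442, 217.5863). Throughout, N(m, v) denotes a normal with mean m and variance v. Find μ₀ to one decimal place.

The posterior mean is a precision-weighted average: μ_n = (τ₀μ₀ + τ_data·x̄)/(τ₀+τ_data), with τ₀=1/σ₀² and τ_data=n/σ².
Here τ₀ = 1/1086.7 = 0.000920 and τ_data = 5/1360.3 = 0.003676, so τ_n = 0.004596.
Rearranging for μ₀: μ₀ = (μ_n·τ_n − τ_data·x̄)/τ₀ = (557.0442·0.004596 − 0.003676·571.0) / 0.000920 = 0.461179/0.000920 ≈ 501.3.

μ₀ = 501.3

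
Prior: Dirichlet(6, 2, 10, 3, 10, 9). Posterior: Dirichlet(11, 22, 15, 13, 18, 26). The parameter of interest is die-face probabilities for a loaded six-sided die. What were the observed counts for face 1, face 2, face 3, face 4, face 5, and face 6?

For a Dirichlet(α) prior with multinomial counts c, the posterior is Dirichlet(α + c) componentwise.
Counts are posterior − prior componentwise: 11−6=5, 22−2=20, 15−10=5, 13−3=10, 18−10=8, 26−9=17.

counts (5, 20, 5, 10, 8, 17)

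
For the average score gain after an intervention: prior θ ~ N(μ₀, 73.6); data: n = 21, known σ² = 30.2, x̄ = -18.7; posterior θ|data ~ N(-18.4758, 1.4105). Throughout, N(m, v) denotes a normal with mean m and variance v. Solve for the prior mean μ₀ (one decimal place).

The posterior mean is a precision-weighted average: μ_n = (τ₀μ₀ + τ_data·x̄)/(τ₀+τ_data), with τ₀=1/σ₀² and τ_data=n/σ².
Here τ₀ = 1/73.6 = 0.013587 and τ_data = 21/30.2 = 0.695364, so τ_n = 0.708951.
Rearranging for μ₀: μ₀ = (μ_n·τ_n − τ_data·x̄)/τ₀ = (-18.4758·0.708951 − 0.695364·-18.7) / 0.013587 = -0.095130/0.013587 ≈ -7.0.

μ₀ = -7.0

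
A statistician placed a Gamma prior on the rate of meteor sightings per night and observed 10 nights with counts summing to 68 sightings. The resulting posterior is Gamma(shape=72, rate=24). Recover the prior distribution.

Gamma(shape=4, rate=14)

A Gamma(α, β) prior (rate parametrization) on a Poisson rate with n observations summing to S gives posterior Gamma(α+S, β+n).
So α = 72 − 68 = 4 and β = 24 − 10 = 14.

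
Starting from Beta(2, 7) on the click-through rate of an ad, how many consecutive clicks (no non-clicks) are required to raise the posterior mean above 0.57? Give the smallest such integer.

k = 8

After k clicks and 0 non-clicks the posterior is Beta(2+k, 7), with mean (2+k)/(2+7+k).
Set (2+k)/(9+k) > 0.57 and solve: k > (0.57·9 − 2)/(1 − 0.57) = 7.279.
The smallest integer exceeding 7.279 is 8.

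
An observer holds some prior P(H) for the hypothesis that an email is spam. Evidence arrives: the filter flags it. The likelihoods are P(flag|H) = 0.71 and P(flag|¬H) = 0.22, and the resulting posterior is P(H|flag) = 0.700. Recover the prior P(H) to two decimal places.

Bayes' rule in odds form gives O(H|E) = O(H)·[P(E|H)/P(E|¬H)], hence O(H) = O(H|E)/LR.
Posterior odds = 0.700/(1−0.700) = 2.3333. LR = 0.71/0.22 = 3.2273.
Prior odds = 2.3333/3.2273 = 0.7230, so P(H) = 0.7230/(1+0.7230) ≈ 0.42.

P(H) = 0.42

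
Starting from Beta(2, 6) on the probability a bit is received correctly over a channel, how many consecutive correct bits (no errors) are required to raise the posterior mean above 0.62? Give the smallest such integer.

k = 8

After k correct bits and 0 errors the posterior is Beta(2+k, 6), with mean (2+k)/(2+6+k).
Set (2+k)/(8+k) > 0.62 and solve: k > (0.62·8 − 2)/(1 − 0.62) = 7.789.
The smallest integer exceeding 7.789 is 8, and checking k=8: (10)/(16) = 0.6250 > 0.62.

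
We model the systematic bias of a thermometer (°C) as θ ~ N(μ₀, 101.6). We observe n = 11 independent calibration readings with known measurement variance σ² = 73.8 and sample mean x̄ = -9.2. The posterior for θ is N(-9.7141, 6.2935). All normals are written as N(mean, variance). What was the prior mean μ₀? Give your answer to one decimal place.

μ₀ = -17.5

The posterior mean is a precision-weighted average: μ_n = (τ₀μ₀ + τ_data·x̄)/(τ₀+τ_data), with τ₀=1/σ₀² and τ_data=n/σ².
Here τ₀ = 1/101.6 = 0.009843 and τ_data = 11/73.8 = 0.149051, so τ_n = 0.158894.
Rearranging for μ₀: μ₀ = (μ_n·τ_n − τ_data·x̄)/τ₀ = (-9.7141·0.158894 − 0.149051·-9.2) / 0.009843 = -0.172243/0.009843 ≈ -17.5.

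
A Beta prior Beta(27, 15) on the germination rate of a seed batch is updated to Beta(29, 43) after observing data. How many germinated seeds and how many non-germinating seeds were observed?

2 germinated seeds and 28 non-germinating seeds

A Beta(a, b) prior with s successes and f failures in binomial data gives a Beta(a+s, b+f) posterior.
Match parameters: s=29−27=2, f=43−15=28.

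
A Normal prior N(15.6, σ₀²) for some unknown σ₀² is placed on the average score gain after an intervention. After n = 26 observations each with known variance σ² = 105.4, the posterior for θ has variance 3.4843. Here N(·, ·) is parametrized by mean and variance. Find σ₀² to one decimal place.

For the Normal–Normal model with known σ², precisions add: τ_n = τ₀ + n/σ².
So 1/σ₀² = 1/3.4843 − 26/105.4 = 0.287002 − 0.246679 = 0.040323.
Hence σ₀² = 1/0.040323 ≈ 24.8.

σ₀² = 24.8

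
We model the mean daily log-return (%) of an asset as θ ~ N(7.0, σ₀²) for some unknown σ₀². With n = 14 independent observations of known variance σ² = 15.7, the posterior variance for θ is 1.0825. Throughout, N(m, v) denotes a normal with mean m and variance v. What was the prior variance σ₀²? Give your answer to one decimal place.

σ₀² = 31.2

Posterior precision equals prior precision plus data precision: 1/σ_n² = 1/σ₀² + n/σ².
So 1/σ₀² = 1/1.0825 − 14/15.7 = 0.923788 − 0.891720 = 0.032068.
Hence σ₀² = 1/0.032068 ≈ 31.2.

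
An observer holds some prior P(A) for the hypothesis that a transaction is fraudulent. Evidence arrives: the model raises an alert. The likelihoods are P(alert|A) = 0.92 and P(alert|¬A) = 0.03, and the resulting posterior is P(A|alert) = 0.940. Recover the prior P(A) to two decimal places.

P(A) = 0.34

Bayes' rule in odds form gives O(A|E) = O(A)·[P(E|A)/P(E|¬A)], hence O(A) = O(A|E)/LR.
Posterior odds = 0.940/(1−0.940) = 15.6667. LR = 0.92/0.03 = 30.6667.
Prior odds = 15.6667/30.6667 = 0.5109, so P(A) = 0.5109/(1+0.5109) ≈ 0.34.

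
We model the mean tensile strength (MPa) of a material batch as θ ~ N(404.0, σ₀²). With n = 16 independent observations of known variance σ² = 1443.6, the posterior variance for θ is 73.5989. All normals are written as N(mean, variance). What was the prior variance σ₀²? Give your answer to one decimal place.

σ₀² = 399.4

Posterior precision equals prior precision plus data precision: 1/σ_n² = 1/σ₀² + n/σ².
So 1/σ₀² = 1/73.5989 − 16/1443.6 = 0.013587 − 0.011083 = 0.002504.
Hence σ₀² = 1/0.002504 ≈ 399.4.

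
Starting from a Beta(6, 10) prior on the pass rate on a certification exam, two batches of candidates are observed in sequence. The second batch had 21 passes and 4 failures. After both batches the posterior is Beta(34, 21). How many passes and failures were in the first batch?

7 passes and 7 failures

Sequential conjugate updates are equivalent to a single update on the pooled data, so total successes = posterior α − prior α and total failures = posterior β − prior β.
Total across both batches: 34−6=28 passes, 21−10=11 failures.
Subtract the second batch: 28−21=7 passes and 11−4=7 failures.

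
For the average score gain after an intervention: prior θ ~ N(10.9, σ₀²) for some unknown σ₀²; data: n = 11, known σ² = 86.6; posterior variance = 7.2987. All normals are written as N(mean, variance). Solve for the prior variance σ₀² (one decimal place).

σ₀² = 100.1

Posterior precision equals prior precision plus data precision: 1/σ_n² = 1/σ₀² + n/σ².
So 1/σ₀² = 1/7.2987 − 11/86.6 = 0.137011 − 0.127021 = 0.009990.
Hence σ₀² = 1/0.009990 ≈ 100.1.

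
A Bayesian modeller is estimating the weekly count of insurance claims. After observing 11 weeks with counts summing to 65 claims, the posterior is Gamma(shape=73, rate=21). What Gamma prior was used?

Gamma–Poisson conjugacy: posterior shape = α + Σxᵢ, posterior rate = β + n.
So α = 73 − 65 = 8 and β = 21 − 11 = 10.

Gamma(shape=8, rate=10)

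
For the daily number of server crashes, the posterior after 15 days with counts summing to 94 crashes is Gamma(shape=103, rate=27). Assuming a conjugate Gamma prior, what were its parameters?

Gamma(shape=9, rate=12)

Gamma–Poisson conjugacy: posterior shape = α + Σxᵢ, posterior rate = β + n.
So α = 103 − 94 = 9 and β = 27 − 15 = 12.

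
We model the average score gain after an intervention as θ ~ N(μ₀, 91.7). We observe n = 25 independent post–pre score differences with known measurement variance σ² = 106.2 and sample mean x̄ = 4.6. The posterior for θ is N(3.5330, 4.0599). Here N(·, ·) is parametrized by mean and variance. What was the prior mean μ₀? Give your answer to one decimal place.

μ₀ = -19.5

The posterior mean is a precision-weighted average: μ_n = (τ₀μ₀ + τ_data·x̄)/(τ₀+τ_data), with τ₀=1/σ₀² and τ_data=n/σ².
Here τ₀ = 1/91.7 = 0.010905 and τ_data = 25/106.2 = 0.235405, so τ_n = 0.246310.
Rearranging for μ₀: μ₀ = (μ_n·τ_n − τ_data·x̄)/τ₀ = (3.5330·0.246310 − 0.235405·4.6) / 0.010905 = -0.212650/0.010905 ≈ -19.5.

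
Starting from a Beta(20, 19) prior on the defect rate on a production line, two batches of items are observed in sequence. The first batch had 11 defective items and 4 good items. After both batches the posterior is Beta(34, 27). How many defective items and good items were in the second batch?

3 defective items and 4 good items

Because Beta–binomial updating is additive in the counts, the combined data contributed (α_post−α_prior, β_post−β_prior) successes and failures.
Total across both batches: 34−20=14 defective items, 27−19=8 good items.
Subtract the first batch: 14−11=3 defective items and 8−4=4 good items.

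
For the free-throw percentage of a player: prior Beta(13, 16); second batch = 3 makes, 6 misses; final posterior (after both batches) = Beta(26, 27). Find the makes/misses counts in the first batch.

10 makes and 5 misses

Sequential conjugate updates are equivalent to a single update on the pooled data, so total successes = posterior α − prior α and total failures = posterior β − prior β.
Total across both batches: 26−13=13 makes, 27−16=11 misses.
Subtract the second batch: 13−3=10 makes and 11−6=5 misses.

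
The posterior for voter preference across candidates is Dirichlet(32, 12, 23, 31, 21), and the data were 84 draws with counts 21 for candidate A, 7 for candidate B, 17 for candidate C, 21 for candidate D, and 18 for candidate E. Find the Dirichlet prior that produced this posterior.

For a Dirichlet(α) prior with multinomial counts c, the posterior is Dirichlet(α + c) componentwise.
Subtract each count from the matching posterior parameter: 32−21=11, 12−7=5, 23−17=6, 31−21=10, 21−18=3.

Dirichlet(11, 5, 6, 10, 3)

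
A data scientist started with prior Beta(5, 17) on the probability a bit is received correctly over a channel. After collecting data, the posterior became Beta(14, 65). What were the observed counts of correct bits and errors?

9 correct bits and 48 errors

Under Beta–binomial conjugacy the posterior parameters are (a+s, b+f).
So s = 14 − 5 = 9 and f = 65 − 17 = 48.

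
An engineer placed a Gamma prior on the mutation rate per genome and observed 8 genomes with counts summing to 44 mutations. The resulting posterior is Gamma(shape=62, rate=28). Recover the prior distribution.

Gamma(shape=18, rate=20)

A Gamma(α, β) prior (rate parametrization) on a Poisson rate with n observations summing to S gives posterior Gamma(α+S, β+n).
So α = 62 − 44 = 18 and β = 28 − 8 = 20.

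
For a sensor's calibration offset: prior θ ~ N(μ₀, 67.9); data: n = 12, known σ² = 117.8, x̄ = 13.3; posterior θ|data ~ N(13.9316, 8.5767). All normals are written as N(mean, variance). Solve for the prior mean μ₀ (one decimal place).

The posterior mean is a precision-weighted average: μ_n = (τ₀μ₀ + τ_data·x̄)/(τ₀+τ_data), with τ₀=1/σ₀² and τ_data=n/σ².
Here τ₀ = 1/67.9 = 0.014728 and τ_data = 12/117.8 = 0.101868, so τ_n = 0.116596.
Rearranging for μ₀: μ₀ = (μ_n·τ_n − τ_data·x̄)/τ₀ = (13.9316·0.116596 − 0.101868·13.3) / 0.014728 = 0.269524/0.014728 ≈ 18.3.

μ₀ = 18.3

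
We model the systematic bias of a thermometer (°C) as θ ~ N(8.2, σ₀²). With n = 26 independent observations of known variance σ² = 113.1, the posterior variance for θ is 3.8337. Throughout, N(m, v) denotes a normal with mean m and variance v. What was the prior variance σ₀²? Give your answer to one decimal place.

σ₀² = 32.3

For the Normal–Normal model with known σ², precisions add: τ_n = τ₀ + n/σ².
So 1/σ₀² = 1/3.8337 − 26/113.1 = 0.260845 − 0.229885 = 0.030960.
Hence σ₀² = 1/0.030960 ≈ 32.3.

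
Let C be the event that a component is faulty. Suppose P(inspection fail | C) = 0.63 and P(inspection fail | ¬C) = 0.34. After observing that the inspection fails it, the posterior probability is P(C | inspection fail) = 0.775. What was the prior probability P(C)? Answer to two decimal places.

P(C) = 0.65

In odds form, posterior odds = prior odds × likelihood ratio, so prior odds = posterior odds ÷ LR.
Posterior odds = 0.775/(1−0.775) = 3.4444. LR = 0.63/0.34 = 1.8529.
Prior odds = 3.4444/1.8529 = 1.8589, so P(C) = 1.8589/(1+1.8589) ≈ 0.65.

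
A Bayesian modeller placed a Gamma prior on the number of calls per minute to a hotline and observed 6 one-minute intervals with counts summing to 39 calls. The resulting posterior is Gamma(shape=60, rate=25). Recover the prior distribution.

Gamma–Poisson conjugacy: posterior shape = α + Σxᵢ, posterior rate = β + n.
So α = 60 − 39 = 21 and β = 25 − 6 = 19.

Gamma(shape=21, rate=19)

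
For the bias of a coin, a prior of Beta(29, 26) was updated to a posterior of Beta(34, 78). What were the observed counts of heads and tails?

5 heads and 52 tails

Under Beta–binomial conjugacy the posterior parameters are (a+s, b+f).
Match parameters: s=34−29=5, f=78−26=52.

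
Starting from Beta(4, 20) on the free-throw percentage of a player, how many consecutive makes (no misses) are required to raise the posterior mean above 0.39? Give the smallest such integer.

k = 9

After k makes and 0 misses the posterior is Beta(4+k, 20), with mean (4+k)/(4+20+k).
Set (4+k)/(24+k) > 0.39 and solve: k > (0.39·24 − 4)/(1 − 0.39) = 8.787.
The smallest integer exceeding 8.787 is 9, and checking k=9: (13)/(33) = 0.3939 > 0.39.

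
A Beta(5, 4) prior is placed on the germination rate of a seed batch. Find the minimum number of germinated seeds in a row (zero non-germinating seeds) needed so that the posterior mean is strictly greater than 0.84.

After k germinated seeds and 0 non-germinating seeds the posterior is Beta(5+k, 4), with mean (5+k)/(5+4+k).
Set (5+k)/(9+k) > 0.84 and solve: k > (0.84·9 − 5)/(1 − 0.84) = 16.000.
The smallest integer exceeding 16.000 is 17.

k = 17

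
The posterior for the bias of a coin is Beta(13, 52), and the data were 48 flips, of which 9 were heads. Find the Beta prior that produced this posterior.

A Beta(a, b) prior with s successes and f failures in binomial data gives a Beta(a+s, b+f) posterior.
Subtract the data counts: 13−9=4, 52−39=13.

Beta(4, 13)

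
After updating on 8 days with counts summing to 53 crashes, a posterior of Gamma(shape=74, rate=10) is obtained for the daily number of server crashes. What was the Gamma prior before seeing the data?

Gamma(shape=21, rate=2)

A Gamma(α, β) prior (rate parametrization) on a Poisson rate with n observations summing to S gives posterior Gamma(α+S, β+n).
So α = 74 − 53 = 21 and β = 10 − 8 = 2.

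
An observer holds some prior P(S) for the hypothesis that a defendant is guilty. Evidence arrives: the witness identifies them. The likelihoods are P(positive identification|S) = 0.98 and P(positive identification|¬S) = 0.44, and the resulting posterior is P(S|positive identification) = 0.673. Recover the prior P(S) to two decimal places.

In odds form, posterior odds = prior odds × likelihood ratio, so prior odds = posterior odds ÷ LR.
Posterior odds = 0.673/(1−0.673) = 2.0581. LR = 0.98/0.44 = 2.2273.
Prior odds = 2.0581/2.2273 = 0.9240, so P(S) = 0.9240/(1+0.9240) ≈ 0.48.

P(S) = 0.48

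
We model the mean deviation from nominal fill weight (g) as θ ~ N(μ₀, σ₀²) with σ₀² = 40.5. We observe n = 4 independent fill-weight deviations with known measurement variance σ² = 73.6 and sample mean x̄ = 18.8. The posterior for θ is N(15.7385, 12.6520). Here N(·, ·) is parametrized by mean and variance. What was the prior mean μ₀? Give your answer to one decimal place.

With known observation variance, the Normal–Normal posterior has precision τ_n = τ₀ + n/σ² and mean μ_n = (τ₀μ₀ + (n/σ²)x̄)/τ_n.
Here τ₀ = 1/40.5 = 0.024691 and τ_data = 4/73.6 = 0.054348, so τ_n = 0.079039.
Rearranging for μ₀: μ₀ = (μ_n·τ_n − τ_data·x̄)/τ₀ = (15.7385·0.079039 − 0.054348·18.8) / 0.024691 = 0.222213/0.024691 ≈ 9.0.

μ₀ = 9.0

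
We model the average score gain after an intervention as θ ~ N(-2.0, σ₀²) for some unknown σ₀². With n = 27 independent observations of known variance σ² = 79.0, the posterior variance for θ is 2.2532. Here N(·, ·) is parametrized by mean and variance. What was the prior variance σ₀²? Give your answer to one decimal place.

σ₀² = 9.8

For the Normal–Normal model with known σ², precisions add: τ_n = τ₀ + n/σ².
So 1/σ₀² = 1/2.2532 − 27/79.0 = 0.443813 − 0.341772 = 0.102041.
Hence σ₀² = 1/0.102041 ≈ 9.8.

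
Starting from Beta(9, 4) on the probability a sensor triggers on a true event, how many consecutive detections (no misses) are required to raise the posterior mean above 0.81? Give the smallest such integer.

k = 9

After k detections and 0 misses the posterior is Beta(9+k, 4), with mean (9+k)/(9+4+k).
Set (9+k)/(13+k) > 0.81 and solve: k > (0.81·13 − 9)/(1 − 0.81) = 8.053.
The smallest integer exceeding 8.053 is 9, and checking k=9: (18)/(22) = 0.8182 > 0.81.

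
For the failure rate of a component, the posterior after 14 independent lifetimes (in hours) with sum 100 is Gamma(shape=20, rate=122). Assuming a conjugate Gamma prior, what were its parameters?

Gamma–exponential conjugacy: posterior shape = α + n, posterior rate = β + Σtᵢ.
So α = 20 − 14 = 6 and β = 122 − 100 = 22.

Gamma(shape=6, rate=22)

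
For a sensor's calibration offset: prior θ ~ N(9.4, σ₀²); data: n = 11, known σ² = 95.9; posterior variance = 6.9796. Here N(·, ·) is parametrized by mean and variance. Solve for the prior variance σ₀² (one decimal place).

σ₀² = 35.0

For the Normal–Normal model with known σ², precisions add: τ_n = τ₀ + n/σ².
So 1/σ₀² = 1/6.9796 − 11/95.9 = 0.143275 − 0.114703 = 0.028572.
Hence σ₀² = 1/0.028572 ≈ 35.0.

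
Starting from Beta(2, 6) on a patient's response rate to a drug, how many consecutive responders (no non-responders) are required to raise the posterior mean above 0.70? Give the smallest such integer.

After k responders and 0 non-responders the posterior is Beta(2+k, 6), with mean (2+k)/(2+6+k).
Set (2+k)/(8+k) > 0.70 and solve: k > (0.70·8 − 2)/(1 − 0.70) = 12.000.
The smallest integer exceeding 12.000 is 13, and checking k=13: (15)/(21) = 0.7143 > 0.70.

k = 13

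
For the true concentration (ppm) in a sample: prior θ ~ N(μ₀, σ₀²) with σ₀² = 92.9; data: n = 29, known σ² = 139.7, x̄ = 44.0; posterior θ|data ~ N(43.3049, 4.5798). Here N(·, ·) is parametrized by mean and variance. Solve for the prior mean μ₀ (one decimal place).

μ₀ = 29.9

The posterior mean is a precision-weighted average: μ_n = (τ₀μ₀ + τ_data·x̄)/(τ₀+τ_data), with τ₀=1/σ₀² and τ_data=n/σ².
Here τ₀ = 1/92.9 = 0.010764 and τ_data = 29/139.7 = 0.207588, so τ_n = 0.218352.
Rearranging for μ₀: μ₀ = (μ_n·τ_n − τ_data·x̄)/τ₀ = (43.3049·0.218352 − 0.207588·44.0) / 0.010764 = 0.321840/0.010764 ≈ 29.9.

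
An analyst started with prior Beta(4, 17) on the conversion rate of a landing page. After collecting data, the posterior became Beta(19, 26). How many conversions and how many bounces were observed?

Under Beta–binomial conjugacy the posterior parameters are (α+s, β+f).
So s = 19 − 4 = 15 and f = 26 − 17 = 9.

15 conversions and 9 bounces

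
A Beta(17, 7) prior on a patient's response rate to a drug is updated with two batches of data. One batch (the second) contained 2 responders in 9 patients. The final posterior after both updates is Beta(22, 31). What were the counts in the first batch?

Sequential conjugate updates are equivalent to a single update on the pooled data, so total successes = posterior α − prior α and total failures = posterior β − prior β.
Total across both batches: 22−17=5 responders, 31−7=24 non-responders.
Subtract the second batch: 5−2=3 responders and 24−7=17 non-responders.

3 responders and 17 non-responders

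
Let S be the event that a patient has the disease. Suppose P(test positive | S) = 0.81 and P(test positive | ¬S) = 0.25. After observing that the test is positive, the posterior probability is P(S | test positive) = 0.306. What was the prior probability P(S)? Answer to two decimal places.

In odds form, posterior odds = prior odds × likelihood ratio, so prior odds = posterior odds ÷ LR.
Posterior odds = 0.306/(1−0.306) = 0.4409. LR = 0.81/0.25 = 3.2400.
Prior odds = 0.4409/3.2400 = 0.1361, so P(S) = 0.1361/(1+0.1361) ≈ 0.12.

P(S) = 0.12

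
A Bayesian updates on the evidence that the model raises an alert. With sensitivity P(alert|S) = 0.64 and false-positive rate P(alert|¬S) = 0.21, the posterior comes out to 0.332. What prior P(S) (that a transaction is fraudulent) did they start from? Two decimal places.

P(S) = 0.14

Bayes' rule in odds form gives O(S|E) = O(S)·[P(E|S)/P(E|¬S)], hence O(S) = O(S|E)/LR.
Posterior odds = 0.332/(1−0.332) = 0.4970. LR = 0.64/0.21 = 3.0476.
Prior odds = 0.4970/3.0476 = 0.1631, so P(S) = 0.1631/(1+0.1631) ≈ 0.14.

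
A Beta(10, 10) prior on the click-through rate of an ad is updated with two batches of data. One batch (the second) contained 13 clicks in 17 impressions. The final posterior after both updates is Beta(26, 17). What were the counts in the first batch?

Because Beta–binomial updating is additive in the counts, the combined data contributed (α_post−α_prior, β_post−β_prior) successes and failures.
Total across both batches: 26−10=16 clicks, 17−10=7 non-clicks.
Subtract the second batch: 16−13=3 clicks and 7−4=3 non-clicks.

3 clicks and 3 non-clicks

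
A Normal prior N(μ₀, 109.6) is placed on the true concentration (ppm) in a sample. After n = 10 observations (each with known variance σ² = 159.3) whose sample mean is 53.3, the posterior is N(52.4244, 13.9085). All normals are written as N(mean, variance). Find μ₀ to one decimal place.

The posterior mean is a precision-weighted average: μ_n = (τ₀μ₀ + τ_data·x̄)/(τ₀+τ_data), with τ₀=1/σ₀² and τ_data=n/σ².
Here τ₀ = 1/109.6 = 0.009124 and τ_data = 10/159.3 = 0.062775, so τ_n = 0.071899.
Rearranging for μ₀: μ₀ = (μ_n·τ_n − τ_data·x̄)/τ₀ = (52.4244·0.071899 − 0.062775·53.3) / 0.009124 = 0.423354/0.009124 ≈ 46.4.

μ₀ = 46.4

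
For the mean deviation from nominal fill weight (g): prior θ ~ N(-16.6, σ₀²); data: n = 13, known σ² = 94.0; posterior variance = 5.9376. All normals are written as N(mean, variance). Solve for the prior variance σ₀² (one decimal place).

For the Normal–Normal model with known σ², precisions add: τ_n = τ₀ + n/σ².
So 1/σ₀² = 1/5.9376 − 13/94.0 = 0.168418 − 0.138298 = 0.030120.
Hence σ₀² = 1/0.030120 ≈ 33.2.

σ₀² = 33.2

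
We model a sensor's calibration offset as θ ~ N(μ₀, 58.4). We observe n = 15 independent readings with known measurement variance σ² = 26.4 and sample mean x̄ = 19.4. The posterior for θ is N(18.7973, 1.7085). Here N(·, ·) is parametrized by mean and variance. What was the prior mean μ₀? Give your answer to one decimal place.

With known observation variance, the Normal–Normal posterior has precision τ_n = τ₀ + n/σ² and mean μ_n = (τ₀μ₀ + (n/σ²)x̄)/τ_n.
Here τ₀ = 1/58.4 = 0.017123 and τ_data = 15/26.4 = 0.568182, so τ_n = 0.585305.
Rearranging for μ₀: μ₀ = (μ_n·τ_n − τ_data·x̄)/τ₀ = (18.7973·0.585305 − 0.568182·19.4) / 0.017123 = -0.020577/0.017123 ≈ -1.2.

μ₀ = -1.2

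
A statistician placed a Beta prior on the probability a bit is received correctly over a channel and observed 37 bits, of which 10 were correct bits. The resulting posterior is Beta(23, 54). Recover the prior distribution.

Beta(13, 27)

Under Beta–binomial conjugacy the posterior parameters are (a+s, b+f).
So a = 23 − 10 = 13 and b = 54 − 27 = 27.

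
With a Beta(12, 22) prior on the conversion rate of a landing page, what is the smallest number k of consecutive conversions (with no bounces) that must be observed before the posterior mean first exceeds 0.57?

After k conversions and 0 bounces the posterior is Beta(12+k, 22), with mean (12+k)/(12+22+k).
Set (12+k)/(34+k) > 0.57 and solve: k > (0.57·34 − 12)/(1 − 0.57) = 17.163.
The smallest integer exceeding 17.163 is 18, and checking k=18: (30)/(52) = 0.5769 > 0.57.

k = 18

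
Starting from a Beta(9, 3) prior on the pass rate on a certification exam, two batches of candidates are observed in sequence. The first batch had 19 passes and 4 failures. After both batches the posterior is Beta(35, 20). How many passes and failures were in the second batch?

Because Beta–binomial updating is additive in the counts, the combined data contributed (α_post−α_prior, β_post−β_prior) successes and failures.
Total across both batches: 35−9=26 passes, 20−3=17 failures.
Subtract the first batch: 26−19=7 passes and 17−4=13 failures.

7 passes and 13 failures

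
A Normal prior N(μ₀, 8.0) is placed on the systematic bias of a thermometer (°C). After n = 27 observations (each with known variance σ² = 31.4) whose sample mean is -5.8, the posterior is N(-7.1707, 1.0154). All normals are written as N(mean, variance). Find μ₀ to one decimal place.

μ₀ = -16.6

With known observation variance, the Normal–Normal posterior has precision τ_n = τ₀ + n/σ² and mean μ_n = (τ₀μ₀ + (n/σ²)x̄)/τ_n.
Here τ₀ = 1/8.0 = 0.125000 and τ_data = 27/31.4 = 0.859873, so τ_n = 0.984873.
Rearranging for μ₀: μ₀ = (μ_n·τ_n − τ_data·x̄)/τ₀ = (-7.1707·0.984873 − 0.859873·-5.8) / 0.125000 = -2.074965/0.125000 ≈ -16.6.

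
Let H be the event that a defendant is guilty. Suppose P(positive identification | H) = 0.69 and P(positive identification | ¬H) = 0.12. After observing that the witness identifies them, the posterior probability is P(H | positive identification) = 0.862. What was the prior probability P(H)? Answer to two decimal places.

P(H) = 0.52

Bayes' rule in odds form gives O(H|E) = O(H)·[P(E|H)/P(E|¬H)], hence O(H) = O(H|E)/LR.
Posterior odds = 0.862/(1−0.862) = 6.2464. LR = 0.69/0.12 = 5.7500.
Prior odds = 6.2464/5.7500 = 1.0863, so P(H) = 1.0863/(1+1.0863) ≈ 0.52.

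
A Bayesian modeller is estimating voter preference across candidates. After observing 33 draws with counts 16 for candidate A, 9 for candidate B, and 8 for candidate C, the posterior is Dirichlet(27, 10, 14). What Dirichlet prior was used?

Dirichlet(11, 1, 6)

For a Dirichlet(α) prior with multinomial counts c, the posterior is Dirichlet(α + c) componentwise.
Subtract each count from the matching posterior parameter: 27−16=11, 10−9=1, 14−8=6.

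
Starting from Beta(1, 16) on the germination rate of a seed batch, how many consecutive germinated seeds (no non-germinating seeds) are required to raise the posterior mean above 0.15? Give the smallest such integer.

k = 2

After k germinated seeds and 0 non-germinating seeds the posterior is Beta(1+k, 16), with mean (1+k)/(1+16+k).
Set (1+k)/(17+k) > 0.15 and solve: k > (0.15·17 − 1)/(1 − 0.15) = 1.824.
The smallest integer exceeding 1.824 is 2, and checking k=2: (3)/(19) = 0.1579 > 0.15.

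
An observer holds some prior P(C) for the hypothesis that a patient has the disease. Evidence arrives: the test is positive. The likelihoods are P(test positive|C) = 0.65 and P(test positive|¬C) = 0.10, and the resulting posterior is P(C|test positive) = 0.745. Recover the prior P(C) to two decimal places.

Bayes' rule in odds form gives O(C|E) = O(C)·[P(E|C)/P(E|¬C)], hence O(C) = O(C|E)/LR.
Posterior odds = 0.745/(1−0.745) = 2.9216. LR = 0.65/0.10 = 6.5000.
Prior odds = 2.9216/6.5000 = 0.4495, so P(C) = 0.4495/(1+0.4495) ≈ 0.31.

P(C) = 0.31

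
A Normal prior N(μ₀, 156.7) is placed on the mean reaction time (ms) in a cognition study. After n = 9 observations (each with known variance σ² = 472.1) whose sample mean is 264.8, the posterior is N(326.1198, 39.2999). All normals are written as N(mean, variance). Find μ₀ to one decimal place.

The posterior mean is a precision-weighted average: μ_n = (τ₀μ₀ + τ_data·x̄)/(τ₀+τ_data), with τ₀=1/σ₀² and τ_data=n/σ².
Here τ₀ = 1/156.7 = 0.006382 and τ_data = 9/472.1 = 0.019064, so τ_n = 0.025446.
Rearranging for μ₀: μ₀ = (μ_n·τ_n − τ_data·x̄)/τ₀ = (326.1198·0.025446 − 0.019064·264.8) / 0.006382 = 3.250297/0.006382 ≈ 509.3.

μ₀ = 509.3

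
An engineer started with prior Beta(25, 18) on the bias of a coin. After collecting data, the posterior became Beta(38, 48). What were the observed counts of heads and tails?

A Beta(a, b) prior with s successes and f failures in binomial data gives a Beta(a+s, b+f) posterior.
So s = 38 − 25 = 13 and f = 48 − 18 = 30.

13 heads and 30 tails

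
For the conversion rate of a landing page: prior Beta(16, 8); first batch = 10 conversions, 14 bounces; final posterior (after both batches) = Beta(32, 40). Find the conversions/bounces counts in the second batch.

Because Beta–binomial updating is additive in the counts, the combined data contributed (α_post−α_prior, β_post−β_prior) successes and failures.
Total across both batches: 32−16=16 conversions, 40−8=32 bounces.
Subtract the first batch: 16−10=6 conversions and 32−14=18 bounces.

6 conversions and 18 bounces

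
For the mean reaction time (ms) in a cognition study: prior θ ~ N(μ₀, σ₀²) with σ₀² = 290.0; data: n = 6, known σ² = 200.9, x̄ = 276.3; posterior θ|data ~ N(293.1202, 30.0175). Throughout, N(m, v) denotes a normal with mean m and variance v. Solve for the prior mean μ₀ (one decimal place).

With known observation variance, the Normal–Normal posterior has precision τ_n = τ₀ + n/σ² and mean μ_n = (τ₀μ₀ + (n/σ²)x̄)/τ_n.
Here τ₀ = 1/290.0 = 0.003448 and τ_data = 6/200.9 = 0.029866, so τ_n = 0.033314.
Rearranging for μ₀: μ₀ = (μ_n·τ_n − τ_data·x̄)/τ₀ = (293.1202·0.033314 − 0.029866·276.3) / 0.003448 = 1.513031/0.003448 ≈ 438.8.

μ₀ = 438.8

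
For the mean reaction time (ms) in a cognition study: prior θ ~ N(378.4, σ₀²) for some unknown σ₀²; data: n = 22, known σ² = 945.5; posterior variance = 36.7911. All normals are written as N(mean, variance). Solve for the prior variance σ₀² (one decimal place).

σ₀² = 255.6

Posterior precision equals prior precision plus data precision: 1/σ_n² = 1/σ₀² + n/σ².
So 1/σ₀² = 1/36.7911 − 22/945.5 = 0.027180 − 0.023268 = 0.003912.
Hence σ₀² = 1/0.003912 ≈ 255.6.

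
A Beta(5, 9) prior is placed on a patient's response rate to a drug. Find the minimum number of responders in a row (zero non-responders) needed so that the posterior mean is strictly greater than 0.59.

k = 8

After k responders and 0 non-responders the posterior is Beta(5+k, 9), with mean (5+k)/(5+9+k).
Set (5+k)/(14+k) > 0.59 and solve: k > (0.59·14 − 5)/(1 − 0.59) = 7.951.
The smallest integer exceeding 7.951 is 8, and checking k=8: (13)/(22) = 0.5909 > 0.59.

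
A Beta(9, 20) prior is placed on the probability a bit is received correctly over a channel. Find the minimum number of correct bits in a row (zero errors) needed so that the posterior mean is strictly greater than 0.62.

k = 24

After k correct bits and 0 errors the posterior is Beta(9+k, 20), with mean (9+k)/(9+20+k).
Set (9+k)/(29+k) > 0.62 and solve: k > (0.62·29 − 9)/(1 − 0.62) = 23.632.
The smallest integer exceeding 23.632 is 24, and checking k=24: (33)/(53) = 0.6226 > 0.62.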